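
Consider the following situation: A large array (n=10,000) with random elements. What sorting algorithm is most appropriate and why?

Best choice: Quicksort or Mergesort
Reason: Both have O(n log n) average case; quicksort has lower constant factors


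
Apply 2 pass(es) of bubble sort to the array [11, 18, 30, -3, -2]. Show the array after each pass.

After pass 1: [11, 18, -3, -2, 30] (2 swaps)
After pass 2: [11, -3, -2, 18, 30] (2 swaps)
Total swaps: 4


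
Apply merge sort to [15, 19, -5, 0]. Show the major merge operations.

Divide and conquer:
  Merge [15] + [19] -> [15, 19]
  Merge [-5] + [0] -> [-5, 0]
  Merge [15, 19] + [-5, 0] -> [-5, 0, 15, 19]


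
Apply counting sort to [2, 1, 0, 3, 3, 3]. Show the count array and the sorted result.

Count array: [1, 1, 1, 3]
(count[i] = number of elements equal to i)
Cumulative count: [1, 2, 3, 6]
Sorted: [0, 1, 2, 3, 3, 3]


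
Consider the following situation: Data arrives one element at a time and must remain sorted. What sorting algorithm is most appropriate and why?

Best choice: Insertion sort
Reason: Insertion sort naturally handles online/streaming input by inserting each new element into sorted position


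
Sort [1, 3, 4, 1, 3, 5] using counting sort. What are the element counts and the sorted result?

Count array: [0, 2, 0, 2, 1, 1]
(count[i] = number of elements equal to i)
Cumulative count: [0, 2, 2, 4, 5, 6]
Sorted: [1, 1, 3, 3, 4, 5]


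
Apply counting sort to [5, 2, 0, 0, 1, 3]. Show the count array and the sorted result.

Count array: [2, 1, 1, 1, 0, 1]
(count[i] = number of elements equal to i)
Cumulative count: [2, 3, 4, 5, 5, 6]
Sorted: [0, 0, 1, 2, 3, 5]


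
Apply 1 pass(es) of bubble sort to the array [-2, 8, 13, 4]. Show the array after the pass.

After pass 1: [-2, 8, 4, 13] (1 swaps)
Total swaps: 1


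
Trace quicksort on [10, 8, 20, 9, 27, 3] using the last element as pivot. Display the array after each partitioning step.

Partition 1: pivot=3 at index 0 -> [3, 8, 20, 9, 27, 10]
Partition 2: pivot=10 at index 3 -> [3, 8, 9, 10, 27, 20]
Partition 3: pivot=9 at index 2 -> [3, 8, 9, 10, 27, 20]
Partition 4: pivot=20 at index 4 -> [3, 8, 9, 10, 20, 27]


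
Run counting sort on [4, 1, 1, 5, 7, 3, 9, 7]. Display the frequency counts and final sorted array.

Count array: [0, 2, 0, 1, 1, 1, 0, 2, 0, 1]
(count[i] = number of elements equal to i)
Cumulative count: [0, 2, 2, 3, 4, 5, 5, 7, 7, 8]
Sorted: [1, 1, 3, 4, 5, 7, 7, 9]


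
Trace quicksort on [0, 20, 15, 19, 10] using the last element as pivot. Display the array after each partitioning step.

Partition 1: pivot=10 at index 1 -> [0, 10, 15, 19, 20]
Partition 2: pivot=20 at index 4 -> [0, 10, 15, 19, 20]
Partition 3: pivot=19 at index 3 -> [0, 10, 15, 19, 20]


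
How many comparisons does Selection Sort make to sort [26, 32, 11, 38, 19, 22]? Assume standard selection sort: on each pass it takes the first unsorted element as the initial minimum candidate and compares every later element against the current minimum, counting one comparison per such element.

Pass 1: scan indices 1..5 for the minimum = 5 comparison(s); min is 11, place at index 0 -> [11, 32, 26, 38, 19, 22]
Pass 2: scan indices 2..5 for the minimum = 4 comparison(s); min is 19, place at index 1 -> [11, 19, 26, 38, 32, 22]
Pass 3: scan indices 3..5 for the minimum = 3 comparison(s); min is 22, place at index 2 -> [11, 19, 22, 38, 32, 26]
Pass 4: scan indices 4..5 for the minimum = 2 comparison(s); min is 26, place at index 3 -> [11, 19, 22, 26, 32, 38]
Pass 5: scan indices 5..5 for the minimum = 1 comparison(s); min is 32, place at index 4 -> [11, 19, 22, 26, 32, 38]
Selection sort always scans the whole unsorted suffix, so the count is (n-1) + (n-2) + ... + 1 = n(n-1)/2 = 6*5/2 = 15 regardless of the input order.
Total comparisons: 5 + 4 + 3 + 2 + 1 = 15


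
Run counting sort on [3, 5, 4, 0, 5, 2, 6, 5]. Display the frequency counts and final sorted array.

Count array: [1, 0, 1, 1, 1, 3, 1]
(count[i] = number of elements equal to i)
Cumulative count: [1, 1, 2, 3, 4, 7, 8]
Sorted: [0, 2, 3, 4, 5, 5, 5, 6]


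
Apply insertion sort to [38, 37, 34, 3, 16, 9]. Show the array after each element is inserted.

First element 38 is already 'sorted'
Insert 37: shifted 1 elements -> [37, 38, 34, 3, 16, 9]
Insert 34: shifted 2 elements -> [34, 37, 38, 3, 16, 9]
Insert 3: shifted 3 elements -> [3, 34, 37, 38, 16, 9]
Insert 16: shifted 3 elements -> [3, 16, 34, 37, 38, 9]
Insert 9: shifted 4 elements -> [3, 9, 16, 34, 37, 38]


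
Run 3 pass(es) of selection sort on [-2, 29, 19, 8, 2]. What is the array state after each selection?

Pass 1: Select minimum -2 at index 0, swap -> [-2, 29, 19, 8, 2]
Pass 2: Select minimum 2 at index 4, swap -> [-2, 2, 19, 8, 29]
Pass 3: Select minimum 8 at index 3, swap -> [-2, 2, 8, 19, 29]


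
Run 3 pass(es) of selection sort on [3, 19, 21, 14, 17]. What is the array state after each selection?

Pass 1: Select minimum 3 at index 0, swap -> [3, 19, 21, 14, 17]
Pass 2: Select minimum 14 at index 3, swap -> [3, 14, 21, 19, 17]
Pass 3: Select minimum 17 at index 4, swap -> [3, 14, 17, 19, 21]


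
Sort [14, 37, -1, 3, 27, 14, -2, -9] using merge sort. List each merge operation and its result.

Divide and conquer:
  Merge [14] + [37] -> [14, 37]
  Merge [-1] + [3] -> [-1, 3]
  Merge [14, 37] + [-1, 3] -> [-1, 3, 14, 37]
  Merge [27] + [14] -> [14, 27]
  Merge [-2] + [-9] -> [-9, -2]
  Merge [14, 27] + [-9, -2] -> [-9, -2, 14, 27]
  Merge [-1, 3, 14, 37] + [-9, -2, 14, 27] -> [-9, -2, -1, 3, 14, 14, 27, 37]


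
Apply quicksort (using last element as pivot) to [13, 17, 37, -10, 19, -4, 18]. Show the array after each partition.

Partition 1: pivot=18 at index 4 -> [13, 17, -10, -4, 18, 37, 19]
Partition 2: pivot=-4 at index 1 -> [-10, -4, 13, 17, 18, 37, 19]
Partition 3: pivot=17 at index 3 -> [-10, -4, 13, 17, 18, 37, 19]
Partition 4: pivot=19 at index 5 -> [-10, -4, 13, 17, 18, 19, 37]


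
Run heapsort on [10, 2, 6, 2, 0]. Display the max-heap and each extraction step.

Build heap: [10, 2, 6, 2, 0]
Extract 10: [6, 2, 0, 2, 10]
Extract 6: [2, 2, 0, 6, 10]
Extract 2: [2, 0, 2, 6, 10]
Extract 2: [0, 2, 2, 6, 10]


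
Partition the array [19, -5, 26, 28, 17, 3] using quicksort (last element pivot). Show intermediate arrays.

Partition 1: pivot=3 at index 1 -> [-5, 3, 26, 28, 17, 19]
Partition 2: pivot=19 at index 3 -> [-5, 3, 17, 19, 26, 28]
Partition 3: pivot=28 at index 5 -> [-5, 3, 17, 19, 26, 28]


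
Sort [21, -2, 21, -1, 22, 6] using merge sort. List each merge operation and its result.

Divide and conquer:
  Merge [-2] + [21] -> [-2, 21]
  Merge [21] + [-2, 21] -> [-2, 21, 21]
  Merge [22] + [6] -> [6, 22]
  Merge [-1] + [6, 22] -> [-1, 6, 22]
  Merge [-2, 21, 21] + [-1, 6, 22] -> [-2, -1, 6, 21, 21, 22]


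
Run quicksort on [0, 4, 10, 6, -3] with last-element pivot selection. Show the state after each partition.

Partition 1: pivot=-3 at index 0 -> [-3, 4, 10, 6, 0]
Partition 2: pivot=0 at index 1 -> [-3, 0, 10, 6, 4]
Partition 3: pivot=4 at index 2 -> [-3, 0, 4, 6, 10]
Partition 4: pivot=10 at index 4 -> [-3, 0, 4, 6, 10]


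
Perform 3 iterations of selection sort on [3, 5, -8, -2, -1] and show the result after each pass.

Pass 1: Select minimum -8 at index 2, swap -> [-8, 5, 3, -2, -1]
Pass 2: Select minimum -2 at index 3, swap -> [-8, -2, 3, 5, -1]
Pass 3: Select minimum -1 at index 4, swap -> [-8, -2, -1, 5, 3]


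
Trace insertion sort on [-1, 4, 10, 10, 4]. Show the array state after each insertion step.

First element -1 is already 'sorted'
Insert 4: shifted 0 elements -> [-1, 4, 10, 10, 4]
Insert 10: shifted 0 elements -> [-1, 4, 10, 10, 4]
Insert 10: shifted 0 elements -> [-1, 4, 10, 10, 4]
Insert 4: shifted 2 elements -> [-1, 4, 4, 10, 10]


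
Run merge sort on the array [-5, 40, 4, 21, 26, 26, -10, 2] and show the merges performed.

Divide and conquer:
  Merge [-5] + [40] -> [-5, 40]
  Merge [4] + [21] -> [4, 21]
  Merge [-5, 40] + [4, 21] -> [-5, 4, 21, 40]
  Merge [26] + [26] -> [26, 26]
  Merge [-10] + [2] -> [-10, 2]
  Merge [26, 26] + [-10, 2] -> [-10, 2, 26, 26]
  Merge [-5, 4, 21, 40] + [-10, 2, 26, 26] -> [-10, -5, 2, 4, 21, 26, 26, 40]


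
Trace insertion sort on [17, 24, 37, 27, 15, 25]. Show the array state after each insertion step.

First element 17 is already 'sorted'
Insert 24: shifted 0 elements -> [17, 24, 37, 27, 15, 25]
Insert 37: shifted 0 elements -> [17, 24, 37, 27, 15, 25]
Insert 27: shifted 1 elements -> [17, 24, 27, 37, 15, 25]
Insert 15: shifted 4 elements -> [15, 17, 24, 27, 37, 25]
Insert 25: shifted 2 elements -> [15, 17, 24, 25, 27, 37]


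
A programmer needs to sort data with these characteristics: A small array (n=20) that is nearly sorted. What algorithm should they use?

Best choice: Insertion sort
Reason: Insertion sort is O(n) for nearly sorted arrays and has low overhead


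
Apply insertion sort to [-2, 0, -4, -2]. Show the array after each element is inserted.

First element -2 is already 'sorted'
Insert 0: shifted 0 elements -> [-2, 0, -4, -2]
Insert -4: shifted 2 elements -> [-4, -2, 0, -2]
Insert -2: shifted 1 elements -> [-4, -2, -2, 0]


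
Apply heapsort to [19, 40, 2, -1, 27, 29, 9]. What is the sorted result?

Build heap: [40, 27, 29, -1, 19, 2, 9]
Extract 40: [29, 27, 9, -1, 19, 2, 40]
Extract 29: [27, 19, 9, -1, 2, 29, 40]
Extract 27: [19, 2, 9, -1, 27, 29, 40]
Extract 19: [9, 2, -1, 19, 27, 29, 40]
Extract 9: [2, -1, 9, 19, 27, 29, 40]
Extract 2: [-1, 2, 9, 19, 27, 29, 40]


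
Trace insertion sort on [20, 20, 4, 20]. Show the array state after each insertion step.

First element 20 is already 'sorted'
Insert 20: shifted 0 elements -> [20, 20, 4, 20]
Insert 4: shifted 2 elements -> [4, 20, 20, 20]
Insert 20: shifted 0 elements -> [4, 20, 20, 20]


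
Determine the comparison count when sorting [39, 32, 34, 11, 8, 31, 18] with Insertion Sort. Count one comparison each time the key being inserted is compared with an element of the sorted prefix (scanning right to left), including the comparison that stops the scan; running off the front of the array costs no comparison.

Insert 32: 39 > 32 (shift), reached front = 1 comparison(s) -> [32, 39, 34, 11, 8, 31, 18]
Insert 34: 39 > 34 (shift), 32 <= 34 (stop) = 2 comparison(s) -> [32, 34, 39, 11, 8, 31, 18]
Insert 11: 39 > 11 (shift), 34 > 11 (shift), 32 > 11 (shift), reached front = 3 comparison(s) -> [11, 32, 34, 39, 8, 31, 18]
Insert 8: 39 > 8 (shift), 34 > 8 (shift), 32 > 8 (shift), 11 > 8 (shift), reached front = 4 comparison(s) -> [8, 11, 32, 34, 39, 31, 18]
Insert 31: 39 > 31 (shift), 34 > 31 (shift), 32 > 31 (shift), 11 <= 31 (stop) = 4 comparison(s) -> [8, 11, 31, 32, 34, 39, 18]
Insert 18: 39 > 18 (shift), 34 > 18 (shift), 32 > 18 (shift), 31 > 18 (shift), 11 <= 18 (stop) = 5 comparison(s) -> [8, 11, 18, 31, 32, 34, 39]
Total comparisons: 1 + 2 + 3 + 4 + 4 + 5 = 19


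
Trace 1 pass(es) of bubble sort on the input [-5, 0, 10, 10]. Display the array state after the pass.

After pass 1: [-5, 0, 10, 10] (0 swaps)
Total swaps: 0


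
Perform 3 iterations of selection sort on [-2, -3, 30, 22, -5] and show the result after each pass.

Pass 1: Select minimum -5 at index 4, swap -> [-5, -3, 30, 22, -2]
Pass 2: Select minimum -3 at index 1, swap -> [-5, -3, 30, 22, -2]
Pass 3: Select minimum -2 at index 4, swap -> [-5, -3, -2, 22, 30]


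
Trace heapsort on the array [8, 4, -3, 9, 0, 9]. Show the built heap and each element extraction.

Build heap: [9, 8, 9, 4, 0, -3]
Extract 9: [9, 8, -3, 4, 0, 9]
Extract 9: [8, 4, -3, 0, 9, 9]
Extract 8: [4, 0, -3, 8, 9, 9]
Extract 4: [0, -3, 4, 8, 9, 9]
Extract 0: [-3, 0, 4, 8, 9, 9]


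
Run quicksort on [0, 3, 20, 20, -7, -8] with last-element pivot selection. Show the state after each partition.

Partition 1: pivot=-8 at index 0 -> [-8, 3, 20, 20, -7, 0]
Partition 2: pivot=0 at index 2 -> [-8, -7, 0, 20, 3, 20]
Partition 3: pivot=20 at index 5 -> [-8, -7, 0, 20, 3, 20]
Partition 4: pivot=3 at index 3 -> [-8, -7, 0, 3, 20, 20]


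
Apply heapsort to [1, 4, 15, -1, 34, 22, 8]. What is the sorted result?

Build heap: [34, 4, 22, -1, 1, 15, 8]
Extract 34: [22, 4, 15, -1, 1, 8, 34]
Extract 22: [15, 4, 8, -1, 1, 22, 34]
Extract 15: [8, 4, 1, -1, 15, 22, 34]
Extract 8: [4, -1, 1, 8, 15, 22, 34]
Extract 4: [1, -1, 4, 8, 15, 22, 34]
Extract 1: [-1, 1, 4, 8, 15, 22, 34]


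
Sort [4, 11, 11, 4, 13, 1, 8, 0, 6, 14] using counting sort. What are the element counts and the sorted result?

Count array: [1, 1, 0, 0, 2, 0, 1, 0, 1, 0, 0, 2, 0, 1, 1]
(count[i] = number of elements equal to i)
Cumulative count: [1, 2, 2, 2, 4, 4, 5, 5, 6, 6, 6, 8, 8, 9, 10]
Sorted: [0, 1, 4, 4, 6, 8, 11, 11, 13, 14]


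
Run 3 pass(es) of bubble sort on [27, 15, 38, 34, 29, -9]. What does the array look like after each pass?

After pass 1: [15, 27, 34, 29, -9, 38] (4 swaps)
After pass 2: [15, 27, 29, -9, 34, 38] (2 swaps)
After pass 3: [15, 27, -9, 29, 34, 38] (1 swaps)
Total swaps: 7


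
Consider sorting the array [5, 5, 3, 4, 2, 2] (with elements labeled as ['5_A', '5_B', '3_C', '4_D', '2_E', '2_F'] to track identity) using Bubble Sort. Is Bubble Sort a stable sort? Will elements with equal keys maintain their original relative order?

Trace Bubble Sort on the labeled array (the key is the number; the letter only tracks identity):
  After pass 1: [5_A, 3_C, 4_D, 2_E, 2_F, 5_B]
  After pass 2: [3_C, 4_D, 2_E, 2_F, 5_A, 5_B]
  After pass 3: [3_C, 2_E, 2_F, 4_D, 5_A, 5_B]
  After pass 4: [2_E, 2_F, 3_C, 4_D, 5_A, 5_B]
  After pass 5: [2_E, 2_F, 3_C, 4_D, 5_A, 5_B] (no swaps, done)
Final order: [2_E, 2_F, 3_C, 4_D, 5_A, 5_B]
Equal keys:
  value 2: originally 2_E, 2_F; after sorting 2_E, 2_F -> order preserved
  value 5: originally 5_A, 5_B; after sorting 5_A, 5_B -> order preserved
All equal keys kept their original relative order. Bubble Sort is stable: it only swaps adjacent elements when the left one is strictly greater, so equal keys never move past each other.
Answer: Stable


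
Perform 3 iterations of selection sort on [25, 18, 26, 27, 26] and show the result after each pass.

Pass 1: Select minimum 18 at index 1, swap -> [18, 25, 26, 27, 26]
Pass 2: Select minimum 25 at index 1, swap -> [18, 25, 26, 27, 26]
Pass 3: Select minimum 26 at index 2, swap -> [18, 25, 26, 27, 26]


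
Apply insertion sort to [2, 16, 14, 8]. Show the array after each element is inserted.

First element 2 is already 'sorted'
Insert 16: shifted 0 elements -> [2, 16, 14, 8]
Insert 14: shifted 1 elements -> [2, 14, 16, 8]
Insert 8: shifted 2 elements -> [2, 8, 14, 16]


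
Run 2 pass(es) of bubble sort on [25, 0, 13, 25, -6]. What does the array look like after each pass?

After pass 1: [0, 13, 25, -6, 25] (3 swaps)
After pass 2: [0, 13, -6, 25, 25] (1 swaps)
Total swaps: 4


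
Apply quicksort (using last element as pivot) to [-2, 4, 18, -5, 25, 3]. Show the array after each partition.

Partition 1: pivot=3 at index 2 -> [-2, -5, 3, 4, 25, 18]
Partition 2: pivot=-5 at index 0 -> [-5, -2, 3, 4, 25, 18]
Partition 3: pivot=18 at index 4 -> [-5, -2, 3, 4, 18, 25]


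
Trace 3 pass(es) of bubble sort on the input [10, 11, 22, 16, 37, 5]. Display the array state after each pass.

After pass 1: [10, 11, 16, 22, 5, 37] (2 swaps)
After pass 2: [10, 11, 16, 5, 22, 37] (1 swaps)
After pass 3: [10, 11, 5, 16, 22, 37] (1 swaps)
Total swaps: 4


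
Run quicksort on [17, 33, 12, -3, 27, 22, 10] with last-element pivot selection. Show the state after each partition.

Partition 1: pivot=10 at index 1 -> [-3, 10, 12, 17, 27, 22, 33]
Partition 2: pivot=33 at index 6 -> [-3, 10, 12, 17, 27, 22, 33]
Partition 3: pivot=22 at index 4 -> [-3, 10, 12, 17, 22, 27, 33]
Partition 4: pivot=17 at index 3 -> [-3, 10, 12, 17, 22, 27, 33]


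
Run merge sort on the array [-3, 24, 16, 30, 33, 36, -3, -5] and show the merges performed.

Divide and conquer:
  Merge [-3] + [24] -> [-3, 24]
  Merge [16] + [30] -> [16, 30]
  Merge [-3, 24] + [16, 30] -> [-3, 16, 24, 30]
  Merge [33] + [36] -> [33, 36]
  Merge [-3] + [-5] -> [-5, -3]
  Merge [33, 36] + [-5, -3] -> [-5, -3, 33, 36]
  Merge [-3, 16, 24, 30] + [-5, -3, 33, 36] -> [-5, -3, -3, 16, 24, 30, 33, 36]


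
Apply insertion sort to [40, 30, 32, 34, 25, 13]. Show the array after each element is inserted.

First element 40 is already 'sorted'
Insert 30: shifted 1 elements -> [30, 40, 32, 34, 25, 13]
Insert 32: shifted 1 elements -> [30, 32, 40, 34, 25, 13]
Insert 34: shifted 1 elements -> [30, 32, 34, 40, 25, 13]
Insert 25: shifted 4 elements -> [25, 30, 32, 34, 40, 13]
Insert 13: shifted 5 elements -> [13, 25, 30, 32, 34, 40]


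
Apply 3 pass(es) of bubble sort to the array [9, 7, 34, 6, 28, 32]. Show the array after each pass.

After pass 1: [7, 9, 6, 28, 32, 34] (4 swaps)
After pass 2: [7, 6, 9, 28, 32, 34] (1 swaps)
After pass 3: [6, 7, 9, 28, 32, 34] (1 swaps)
Total swaps: 6


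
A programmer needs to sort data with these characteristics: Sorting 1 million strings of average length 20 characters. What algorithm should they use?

Best choice: MSD radix sort or Mergesort
Reason: MSD radix sort is a non-comparison sort that buckets the strings by successive character positions, running in time proportional to the total number of characters examined rather than O(n log n) string comparisons; mergesort is a stable O(n log n)-comparison alternative that works for arbitrary variable-length keys


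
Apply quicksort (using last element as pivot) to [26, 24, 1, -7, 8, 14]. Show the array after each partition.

Partition 1: pivot=14 at index 3 -> [1, -7, 8, 14, 26, 24]
Partition 2: pivot=8 at index 2 -> [1, -7, 8, 14, 26, 24]
Partition 3: pivot=-7 at index 0 -> [-7, 1, 8, 14, 26, 24]
Partition 4: pivot=24 at index 4 -> [-7, 1, 8, 14, 24, 26]


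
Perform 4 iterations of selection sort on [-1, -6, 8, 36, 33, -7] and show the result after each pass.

Pass 1: Select minimum -7 at index 5, swap -> [-7, -6, 8, 36, 33, -1]
Pass 2: Select minimum -6 at index 1, swap -> [-7, -6, 8, 36, 33, -1]
Pass 3: Select minimum -1 at index 5, swap -> [-7, -6, -1, 36, 33, 8]
Pass 4: Select minimum 8 at index 5, swap -> [-7, -6, -1, 8, 33, 36]


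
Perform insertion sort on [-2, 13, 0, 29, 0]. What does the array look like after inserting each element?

First element -2 is already 'sorted'
Insert 13: shifted 0 elements -> [-2, 13, 0, 29, 0]
Insert 0: shifted 1 elements -> [-2, 0, 13, 29, 0]
Insert 29: shifted 0 elements -> [-2, 0, 13, 29, 0]
Insert 0: shifted 2 elements -> [-2, 0, 0, 13, 29]


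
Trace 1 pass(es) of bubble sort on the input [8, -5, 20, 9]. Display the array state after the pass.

After pass 1: [-5, 8, 9, 20] (2 swaps)
Total swaps: 2


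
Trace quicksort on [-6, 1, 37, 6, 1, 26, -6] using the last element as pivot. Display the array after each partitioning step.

Partition 1: pivot=-6 at index 1 -> [-6, -6, 37, 6, 1, 26, 1]
Partition 2: pivot=1 at index 3 -> [-6, -6, 1, 1, 37, 26, 6]
Partition 3: pivot=6 at index 4 -> [-6, -6, 1, 1, 6, 26, 37]
Partition 4: pivot=37 at index 6 -> [-6, -6, 1, 1, 6, 26, 37]


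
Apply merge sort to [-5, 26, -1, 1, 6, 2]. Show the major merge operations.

Divide and conquer:
  Merge [26] + [-1] -> [-1, 26]
  Merge [-5] + [-1, 26] -> [-5, -1, 26]
  Merge [6] + [2] -> [2, 6]
  Merge [1] + [2, 6] -> [1, 2, 6]
  Merge [-5, -1, 26] + [1, 2, 6] -> [-5, -1, 1, 2, 6, 26]


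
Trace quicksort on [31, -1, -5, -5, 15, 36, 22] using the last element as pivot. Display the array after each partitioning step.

Partition 1: pivot=22 at index 4 -> [-1, -5, -5, 15, 22, 36, 31]
Partition 2: pivot=15 at index 3 -> [-1, -5, -5, 15, 22, 36, 31]
Partition 3: pivot=-5 at index 1 -> [-5, -5, -1, 15, 22, 36, 31]
Partition 4: pivot=31 at index 5 -> [-5, -5, -1, 15, 22, 31, 36]


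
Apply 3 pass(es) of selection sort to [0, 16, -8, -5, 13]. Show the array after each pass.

Pass 1: Select minimum -8 at index 2, swap -> [-8, 16, 0, -5, 13]
Pass 2: Select minimum -5 at index 3, swap -> [-8, -5, 0, 16, 13]
Pass 3: Select minimum 0 at index 2, swap -> [-8, -5, 0, 16, 13]


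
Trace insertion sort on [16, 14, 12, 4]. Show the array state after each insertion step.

First element 16 is already 'sorted'
Insert 14: shifted 1 elements -> [14, 16, 12, 4]
Insert 12: shifted 2 elements -> [12, 14, 16, 4]
Insert 4: shifted 3 elements -> [4, 12, 14, 16]


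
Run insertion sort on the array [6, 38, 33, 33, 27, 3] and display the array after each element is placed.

First element 6 is already 'sorted'
Insert 38: shifted 0 elements -> [6, 38, 33, 33, 27, 3]
Insert 33: shifted 1 elements -> [6, 33, 38, 33, 27, 3]
Insert 33: shifted 1 elements -> [6, 33, 33, 38, 27, 3]
Insert 27: shifted 3 elements -> [6, 27, 33, 33, 38, 3]
Insert 3: shifted 5 elements -> [3, 6, 27, 33, 33, 38]


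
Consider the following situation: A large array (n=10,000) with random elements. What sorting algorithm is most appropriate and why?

Best choice: Quicksort or Mergesort
Reason: Both have O(n log n) average case; quicksort has lower constant factors


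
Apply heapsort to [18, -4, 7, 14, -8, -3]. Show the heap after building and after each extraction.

Build heap: [18, 14, 7, -4, -8, -3]
Extract 18: [14, -3, 7, -4, -8, 18]
Extract 14: [7, -3, -8, -4, 14, 18]
Extract 7: [-3, -4, -8, 7, 14, 18]
Extract -3: [-4, -8, -3, 7, 14, 18]
Extract -4: [-8, -4, -3, 7, 14, 18]


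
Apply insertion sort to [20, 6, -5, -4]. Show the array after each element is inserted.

First element 20 is already 'sorted'
Insert 6: shifted 1 elements -> [6, 20, -5, -4]
Insert -5: shifted 2 elements -> [-5, 6, 20, -4]
Insert -4: shifted 2 elements -> [-5, -4, 6, 20]


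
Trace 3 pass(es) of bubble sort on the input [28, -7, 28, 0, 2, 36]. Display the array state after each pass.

After pass 1: [-7, 28, 0, 2, 28, 36] (3 swaps)
After pass 2: [-7, 0, 2, 28, 28, 36] (2 swaps)
After pass 3: [-7, 0, 2, 28, 28, 36] (0 swaps)
Total swaps: 5


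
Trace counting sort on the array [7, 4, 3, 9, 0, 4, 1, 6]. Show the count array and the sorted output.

Count array: [1, 1, 0, 1, 2, 0, 1, 1, 0, 1]
(count[i] = number of elements equal to i)
Cumulative count: [1, 2, 2, 3, 5, 5, 6, 7, 7, 8]
Sorted: [0, 1, 3, 4, 4, 6, 7, 9]


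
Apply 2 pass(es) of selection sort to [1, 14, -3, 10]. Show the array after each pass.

Pass 1: Select minimum -3 at index 2, swap -> [-3, 14, 1, 10]
Pass 2: Select minimum 1 at index 2, swap -> [-3, 1, 14, 10]


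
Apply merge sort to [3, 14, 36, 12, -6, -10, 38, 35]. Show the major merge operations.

Divide and conquer:
  Merge [3] + [14] -> [3, 14]
  Merge [36] + [12] -> [12, 36]
  Merge [3, 14] + [12, 36] -> [3, 12, 14, 36]
  Merge [-6] + [-10] -> [-10, -6]
  Merge [38] + [35] -> [35, 38]
  Merge [-10, -6] + [35, 38] -> [-10, -6, 35, 38]
  Merge [3, 12, 14, 36] + [-10, -6, 35, 38] -> [-10, -6, 3, 12, 14, 35, 36, 38]


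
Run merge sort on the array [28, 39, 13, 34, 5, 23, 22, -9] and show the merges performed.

Divide and conquer:
  Merge [28] + [39] -> [28, 39]
  Merge [13] + [34] -> [13, 34]
  Merge [28, 39] + [13, 34] -> [13, 28, 34, 39]
  Merge [5] + [23] -> [5, 23]
  Merge [22] + [-9] -> [-9, 22]
  Merge [5, 23] + [-9, 22] -> [-9, 5, 22, 23]
  Merge [13, 28, 34, 39] + [-9, 5, 22, 23] -> [-9, 5, 13, 22, 23, 28, 34, 39]


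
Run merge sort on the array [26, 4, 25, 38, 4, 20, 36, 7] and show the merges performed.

Divide and conquer:
  Merge [26] + [4] -> [4, 26]
  Merge [25] + [38] -> [25, 38]
  Merge [4, 26] + [25, 38] -> [4, 25, 26, 38]
  Merge [4] + [20] -> [4, 20]
  Merge [36] + [7] -> [7, 36]
  Merge [4, 20] + [7, 36] -> [4, 7, 20, 36]
  Merge [4, 25, 26, 38] + [4, 7, 20, 36] -> [4, 4, 7, 20, 25, 26, 36, 38]


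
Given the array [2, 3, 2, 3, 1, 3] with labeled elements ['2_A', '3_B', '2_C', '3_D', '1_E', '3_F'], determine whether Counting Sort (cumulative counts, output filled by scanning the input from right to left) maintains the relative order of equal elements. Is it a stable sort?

Trace Counting Sort on the labeled array (the key is the number; the letter only tracks identity):
  Counts for values 0..3: [0, 1, 2, 3]
  Cumulative counts: [0, 1, 3, 6]
  Scan right to left: place 3_F at output index 5
  Scan right to left: place 1_E at output index 0
  Scan right to left: place 3_D at output index 4
  Scan right to left: place 2_C at output index 2
  Scan right to left: place 3_B at output index 3
  Scan right to left: place 2_A at output index 1
  Output: [1_E, 2_A, 2_C, 3_B, 3_D, 3_F]
Equal keys:
  value 2: originally 2_A, 2_C; after sorting 2_A, 2_C -> order preserved
  value 3: originally 3_B, 3_D, 3_F; after sorting 3_B, 3_D, 3_F -> order preserved
All equal keys kept their original relative order. Counting Sort is stable: scanning the input right to left with decreasing cumulative counts places later duplicates at later output positions.
Answer: Stable


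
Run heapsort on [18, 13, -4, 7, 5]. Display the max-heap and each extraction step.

Build heap: [18, 13, -4, 7, 5]
Extract 18: [13, 7, -4, 5, 18]
Extract 13: [7, 5, -4, 13, 18]
Extract 7: [5, -4, 7, 13, 18]
Extract 5: [-4, 5, 7, 13, 18]


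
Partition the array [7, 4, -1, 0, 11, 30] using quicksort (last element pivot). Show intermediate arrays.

Partition 1: pivot=30 at index 5 -> [7, 4, -1, 0, 11, 30]
Partition 2: pivot=11 at index 4 -> [7, 4, -1, 0, 11, 30]
Partition 3: pivot=0 at index 1 -> [-1, 0, 7, 4, 11, 30]
Partition 4: pivot=4 at index 2 -> [-1, 0, 4, 7, 11, 30]


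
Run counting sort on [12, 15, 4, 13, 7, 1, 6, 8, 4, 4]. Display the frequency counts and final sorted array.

Count array: [0, 1, 0, 0, 3, 0, 1, 1, 1, 0, 0, 0, 1, 1, 0, 1]
(count[i] = number of elements equal to i)
Cumulative count: [0, 1, 1, 1, 4, 4, 5, 6, 7, 7, 7, 7, 8, 9, 9, 10]
Sorted: [1, 4, 4, 4, 6, 7, 8, 12, 13, 15]


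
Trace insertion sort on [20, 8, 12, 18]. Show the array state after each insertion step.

First element 20 is already 'sorted'
Insert 8: shifted 1 elements -> [8, 20, 12, 18]
Insert 12: shifted 1 elements -> [8, 12, 20, 18]
Insert 18: shifted 1 elements -> [8, 12, 18, 20]


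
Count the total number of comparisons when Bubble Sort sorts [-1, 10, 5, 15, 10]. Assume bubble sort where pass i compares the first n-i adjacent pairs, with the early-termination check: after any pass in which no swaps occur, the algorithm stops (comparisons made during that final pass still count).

Pass 1: compare adjacent pairs (0,1)..(3,4) = 4 comparison(s), 2 swap(s) -> [-1, 5, 10, 10, 15]
Pass 2: compare adjacent pairs (0,1)..(2,3) = 3 comparison(s), 0 swap(s) -> [-1, 5, 10, 10, 15]
No swaps in this pass, so bubble sort stops here.
Total comparisons: 4 + 3 = 7


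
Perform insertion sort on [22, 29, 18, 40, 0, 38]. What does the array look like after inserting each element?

First element 22 is already 'sorted'
Insert 29: shifted 0 elements -> [22, 29, 18, 40, 0, 38]
Insert 18: shifted 2 elements -> [18, 22, 29, 40, 0, 38]
Insert 40: shifted 0 elements -> [18, 22, 29, 40, 0, 38]
Insert 0: shifted 4 elements -> [0, 18, 22, 29, 40, 38]
Insert 38: shifted 1 elements -> [0, 18, 22, 29, 38, 40]


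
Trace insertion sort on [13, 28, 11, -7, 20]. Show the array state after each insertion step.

First element 13 is already 'sorted'
Insert 28: shifted 0 elements -> [13, 28, 11, -7, 20]
Insert 11: shifted 2 elements -> [11, 13, 28, -7, 20]
Insert -7: shifted 3 elements -> [-7, 11, 13, 28, 20]
Insert 20: shifted 1 elements -> [-7, 11, 13, 20, 28]


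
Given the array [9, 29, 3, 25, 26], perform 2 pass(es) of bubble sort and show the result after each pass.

After pass 1: [9, 3, 25, 26, 29] (3 swaps)
After pass 2: [3, 9, 25, 26, 29] (1 swaps)
Total swaps: 4


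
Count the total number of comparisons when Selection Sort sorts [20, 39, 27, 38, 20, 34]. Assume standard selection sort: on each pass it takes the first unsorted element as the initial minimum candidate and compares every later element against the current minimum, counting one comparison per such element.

Pass 1: scan indices 1..5 for the minimum = 5 comparison(s); min is 20, place at index 0 -> [20, 39, 27, 38, 20, 34]
Pass 2: scan indices 2..5 for the minimum = 4 comparison(s); min is 20, place at index 1 -> [20, 20, 27, 38, 39, 34]
Pass 3: scan indices 3..5 for the minimum = 3 comparison(s); min is 27, place at index 2 -> [20, 20, 27, 38, 39, 34]
Pass 4: scan indices 4..5 for the minimum = 2 comparison(s); min is 34, place at index 3 -> [20, 20, 27, 34, 39, 38]
Pass 5: scan indices 5..5 for the minimum = 1 comparison(s); min is 38, place at index 4 -> [20, 20, 27, 34, 38, 39]
Selection sort always scans the whole unsorted suffix, so the count is (n-1) + (n-2) + ... + 1 = n(n-1)/2 = 6*5/2 = 15 regardless of the input order.
Total comparisons: 5 + 4 + 3 + 2 + 1 = 15


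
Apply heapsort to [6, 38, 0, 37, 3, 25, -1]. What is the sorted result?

Build heap: [38, 37, 25, 6, 3, 0, -1]
Extract 38: [37, 6, 25, -1, 3, 0, 38]
Extract 37: [25, 6, 0, -1, 3, 37, 38]
Extract 25: [6, 3, 0, -1, 25, 37, 38]
Extract 6: [3, -1, 0, 6, 25, 37, 38]
Extract 3: [0, -1, 3, 6, 25, 37, 38]
Extract 0: [-1, 0, 3, 6, 25, 37, 38]


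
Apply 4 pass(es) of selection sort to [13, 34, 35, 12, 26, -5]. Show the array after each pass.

Pass 1: Select minimum -5 at index 5, swap -> [-5, 34, 35, 12, 26, 13]
Pass 2: Select minimum 12 at index 3, swap -> [-5, 12, 35, 34, 26, 13]
Pass 3: Select minimum 13 at index 5, swap -> [-5, 12, 13, 34, 26, 35]
Pass 4: Select minimum 26 at index 4, swap -> [-5, 12, 13, 26, 34, 35]


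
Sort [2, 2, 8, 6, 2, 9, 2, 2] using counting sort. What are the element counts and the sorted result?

Count array: [0, 0, 5, 0, 0, 0, 1, 0, 1, 1]
(count[i] = number of elements equal to i)
Cumulative count: [0, 0, 5, 5, 5, 5, 6, 6, 7, 8]
Sorted: [2, 2, 2, 2, 2, 6, 8, 9]


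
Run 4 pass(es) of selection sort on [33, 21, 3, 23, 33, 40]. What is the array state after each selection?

Pass 1: Select minimum 3 at index 2, swap -> [3, 21, 33, 23, 33, 40]
Pass 2: Select minimum 21 at index 1, swap -> [3, 21, 33, 23, 33, 40]
Pass 3: Select minimum 23 at index 3, swap -> [3, 21, 23, 33, 33, 40]
Pass 4: Select minimum 33 at index 3, swap -> [3, 21, 23, 33, 33, 40]


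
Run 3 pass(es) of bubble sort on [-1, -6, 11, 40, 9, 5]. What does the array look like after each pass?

After pass 1: [-6, -1, 11, 9, 5, 40] (3 swaps)
After pass 2: [-6, -1, 9, 5, 11, 40] (2 swaps)
After pass 3: [-6, -1, 5, 9, 11, 40] (1 swaps)
Total swaps: 6


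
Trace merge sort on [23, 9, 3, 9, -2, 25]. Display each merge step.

Divide and conquer:
  Merge [9] + [3] -> [3, 9]
  Merge [23] + [3, 9] -> [3, 9, 23]
  Merge [-2] + [25] -> [-2, 25]
  Merge [9] + [-2, 25] -> [-2, 9, 25]
  Merge [3, 9, 23] + [-2, 9, 25] -> [-2, 3, 9, 9, 23, 25]


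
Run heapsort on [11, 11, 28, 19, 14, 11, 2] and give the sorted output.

Build heap: [28, 19, 11, 11, 14, 11, 2]
Extract 28: [19, 14, 11, 11, 2, 11, 28]
Extract 19: [14, 11, 11, 11, 2, 19, 28]
Extract 14: [11, 11, 11, 2, 14, 19, 28]
Extract 11: [11, 2, 11, 11, 14, 19, 28]
Extract 11: [11, 2, 11, 11, 14, 19, 28]
Extract 11: [2, 11, 11, 11, 14, 19, 28]


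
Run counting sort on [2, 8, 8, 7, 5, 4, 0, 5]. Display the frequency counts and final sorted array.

Count array: [1, 0, 1, 0, 1, 2, 0, 1, 2]
(count[i] = number of elements equal to i)
Cumulative count: [1, 1, 2, 2, 3, 5, 5, 6, 8]
Sorted: [0, 2, 4, 5, 5, 7, 8, 8]


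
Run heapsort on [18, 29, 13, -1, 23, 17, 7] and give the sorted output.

Build heap: [29, 23, 17, -1, 18, 13, 7]
Extract 29: [23, 18, 17, -1, 7, 13, 29]
Extract 23: [18, 13, 17, -1, 7, 23, 29]
Extract 18: [17, 13, 7, -1, 18, 23, 29]
Extract 17: [13, -1, 7, 17, 18, 23, 29]
Extract 13: [7, -1, 13, 17, 18, 23, 29]
Extract 7: [-1, 7, 13, 17, 18, 23, 29]


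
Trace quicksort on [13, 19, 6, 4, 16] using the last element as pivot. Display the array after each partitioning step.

Partition 1: pivot=16 at index 3 -> [13, 6, 4, 16, 19]
Partition 2: pivot=4 at index 0 -> [4, 6, 13, 16, 19]
Partition 3: pivot=13 at index 2 -> [4, 6, 13, 16, 19]


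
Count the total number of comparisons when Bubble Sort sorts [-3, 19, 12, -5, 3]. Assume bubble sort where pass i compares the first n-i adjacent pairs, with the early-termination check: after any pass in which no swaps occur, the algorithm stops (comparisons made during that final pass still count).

Pass 1: compare adjacent pairs (0,1)..(3,4) = 4 comparison(s), 3 swap(s) -> [-3, 12, -5, 3, 19]
Pass 2: compare adjacent pairs (0,1)..(2,3) = 3 comparison(s), 2 swap(s) -> [-3, -5, 3, 12, 19]
Pass 3: compare adjacent pairs (0,1)..(1,2) = 2 comparison(s), 1 swap(s) -> [-5, -3, 3, 12, 19]
Pass 4: compare adjacent pairs (0,1)..(0,1) = 1 comparison(s), 0 swap(s) -> [-5, -3, 3, 12, 19]
No swaps in this pass, so bubble sort stops here.
Total comparisons: 4 + 3 + 2 + 1 = 10


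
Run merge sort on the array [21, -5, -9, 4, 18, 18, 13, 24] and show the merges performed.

Divide and conquer:
  Merge [21] + [-5] -> [-5, 21]
  Merge [-9] + [4] -> [-9, 4]
  Merge [-5, 21] + [-9, 4] -> [-9, -5, 4, 21]
  Merge [18] + [18] -> [18, 18]
  Merge [13] + [24] -> [13, 24]
  Merge [18, 18] + [13, 24] -> [13, 18, 18, 24]
  Merge [-9, -5, 4, 21] + [13, 18, 18, 24] -> [-9, -5, 4, 13, 18, 18, 21, 24]


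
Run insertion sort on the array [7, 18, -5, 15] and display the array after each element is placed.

First element 7 is already 'sorted'
Insert 18: shifted 0 elements -> [7, 18, -5, 15]
Insert -5: shifted 2 elements -> [-5, 7, 18, 15]
Insert 15: shifted 1 elements -> [-5, 7, 15, 18]


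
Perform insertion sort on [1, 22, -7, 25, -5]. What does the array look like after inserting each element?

First element 1 is already 'sorted'
Insert 22: shifted 0 elements -> [1, 22, -7, 25, -5]
Insert -7: shifted 2 elements -> [-7, 1, 22, 25, -5]
Insert 25: shifted 0 elements -> [-7, 1, 22, 25, -5]
Insert -5: shifted 3 elements -> [-7, -5, 1, 22, 25]


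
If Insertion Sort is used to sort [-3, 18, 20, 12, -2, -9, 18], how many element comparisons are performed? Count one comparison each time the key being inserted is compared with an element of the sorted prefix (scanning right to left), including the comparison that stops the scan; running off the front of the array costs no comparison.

Insert 18: -3 <= 18 (stop) = 1 comparison(s) -> [-3, 18, 20, 12, -2, -9, 18]
Insert 20: 18 <= 20 (stop) = 1 comparison(s) -> [-3, 18, 20, 12, -2, -9, 18]
Insert 12: 20 > 12 (shift), 18 > 12 (shift), -3 <= 12 (stop) = 3 comparison(s) -> [-3, 12, 18, 20, -2, -9, 18]
Insert -2: 20 > -2 (shift), 18 > -2 (shift), 12 > -2 (shift), -3 <= -2 (stop) = 4 comparison(s) -> [-3, -2, 12, 18, 20, -9, 18]
Insert -9: 20 > -9 (shift), 18 > -9 (shift), 12 > -9 (shift), -2 > -9 (shift), -3 > -9 (shift), reached front = 5 comparison(s) -> [-9, -3, -2, 12, 18, 20, 18]
Insert 18: 20 > 18 (shift), 18 <= 18 (stop) = 2 comparison(s) -> [-9, -3, -2, 12, 18, 18, 20]
Total comparisons: 1 + 1 + 3 + 4 + 5 + 2 = 16


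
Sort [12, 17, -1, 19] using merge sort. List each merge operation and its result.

Divide and conquer:
  Merge [12] + [17] -> [12, 17]
  Merge [-1] + [19] -> [-1, 19]
  Merge [12, 17] + [-1, 19] -> [-1, 12, 17, 19]


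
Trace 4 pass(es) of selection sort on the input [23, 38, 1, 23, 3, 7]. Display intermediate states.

Pass 1: Select minimum 1 at index 2, swap -> [1, 38, 23, 23, 3, 7]
Pass 2: Select minimum 3 at index 4, swap -> [1, 3, 23, 23, 38, 7]
Pass 3: Select minimum 7 at index 5, swap -> [1, 3, 7, 23, 38, 23]
Pass 4: Select minimum 23 at index 3, swap -> [1, 3, 7, 23, 38, 23]


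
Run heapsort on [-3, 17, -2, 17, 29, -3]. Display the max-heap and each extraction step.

Build heap: [29, 17, -2, -3, 17, -3]
Extract 29: [17, 17, -2, -3, -3, 29]
Extract 17: [17, -3, -2, -3, 17, 29]
Extract 17: [-2, -3, -3, 17, 17, 29]
Extract -2: [-3, -3, -2, 17, 17, 29]
Extract -3: [-3, -3, -2, 17, 17, 29]


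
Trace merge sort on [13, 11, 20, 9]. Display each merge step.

Divide and conquer:
  Merge [13] + [11] -> [11, 13]
  Merge [20] + [9] -> [9, 20]
  Merge [11, 13] + [9, 20] -> [9, 11, 13, 20]


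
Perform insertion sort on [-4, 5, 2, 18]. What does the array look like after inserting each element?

First element -4 is already 'sorted'
Insert 5: shifted 0 elements -> [-4, 5, 2, 18]
Insert 2: shifted 1 elements -> [-4, 2, 5, 18]
Insert 18: shifted 0 elements -> [-4, 2, 5, 18]


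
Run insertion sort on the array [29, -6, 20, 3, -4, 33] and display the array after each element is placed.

First element 29 is already 'sorted'
Insert -6: shifted 1 elements -> [-6, 29, 20, 3, -4, 33]
Insert 20: shifted 1 elements -> [-6, 20, 29, 3, -4, 33]
Insert 3: shifted 2 elements -> [-6, 3, 20, 29, -4, 33]
Insert -4: shifted 3 elements -> [-6, -4, 3, 20, 29, 33]
Insert 33: shifted 0 elements -> [-6, -4, 3, 20, 29, 33]


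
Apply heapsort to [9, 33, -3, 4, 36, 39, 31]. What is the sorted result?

Build heap: [39, 36, 31, 4, 33, -3, 9]
Extract 39: [36, 33, 31, 4, 9, -3, 39]
Extract 36: [33, 9, 31, 4, -3, 36, 39]
Extract 33: [31, 9, -3, 4, 33, 36, 39]
Extract 31: [9, 4, -3, 31, 33, 36, 39]
Extract 9: [4, -3, 9, 31, 33, 36, 39]
Extract 4: [-3, 4, 9, 31, 33, 36, 39]


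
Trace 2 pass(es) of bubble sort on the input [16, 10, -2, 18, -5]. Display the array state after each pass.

After pass 1: [10, -2, 16, -5, 18] (3 swaps)
After pass 2: [-2, 10, -5, 16, 18] (2 swaps)
Total swaps: 5


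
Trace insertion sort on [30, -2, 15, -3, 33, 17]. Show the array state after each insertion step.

First element 30 is already 'sorted'
Insert -2: shifted 1 elements -> [-2, 30, 15, -3, 33, 17]
Insert 15: shifted 1 elements -> [-2, 15, 30, -3, 33, 17]
Insert -3: shifted 3 elements -> [-3, -2, 15, 30, 33, 17]
Insert 33: shifted 0 elements -> [-3, -2, 15, 30, 33, 17]
Insert 17: shifted 2 elements -> [-3, -2, 15, 17, 30, 33]


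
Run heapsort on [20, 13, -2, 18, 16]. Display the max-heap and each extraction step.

Build heap: [20, 18, -2, 13, 16]
Extract 20: [18, 16, -2, 13, 20]
Extract 18: [16, 13, -2, 18, 20]
Extract 16: [13, -2, 16, 18, 20]
Extract 13: [-2, 13, 16, 18, 20]


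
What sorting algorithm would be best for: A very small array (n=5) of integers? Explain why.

Best choice: Insertion sort
Reason: For tiny inputs the O(n^2) overhead is negligible and insertion sort has minimal constant factors


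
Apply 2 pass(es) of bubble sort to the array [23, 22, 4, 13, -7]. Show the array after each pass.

After pass 1: [22, 4, 13, -7, 23] (4 swaps)
After pass 2: [4, 13, -7, 22, 23] (3 swaps)
Total swaps: 7


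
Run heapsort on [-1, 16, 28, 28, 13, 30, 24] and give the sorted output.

Build heap: [30, 28, 28, 16, 13, -1, 24]
Extract 30: [28, 24, 28, 16, 13, -1, 30]
Extract 28: [28, 24, -1, 16, 13, 28, 30]
Extract 28: [24, 16, -1, 13, 28, 28, 30]
Extract 24: [16, 13, -1, 24, 28, 28, 30]
Extract 16: [13, -1, 16, 24, 28, 28, 30]
Extract 13: [-1, 13, 16, 24, 28, 28, 30]


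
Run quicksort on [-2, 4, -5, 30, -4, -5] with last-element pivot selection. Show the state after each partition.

Partition 1: pivot=-5 at index 1 -> [-5, -5, -2, 30, -4, 4]
Partition 2: pivot=4 at index 4 -> [-5, -5, -2, -4, 4, 30]
Partition 3: pivot=-4 at index 2 -> [-5, -5, -4, -2, 4, 30]


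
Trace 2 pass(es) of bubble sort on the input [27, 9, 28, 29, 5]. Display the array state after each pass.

After pass 1: [9, 27, 28, 5, 29] (2 swaps)
After pass 2: [9, 27, 5, 28, 29] (1 swaps)
Total swaps: 3


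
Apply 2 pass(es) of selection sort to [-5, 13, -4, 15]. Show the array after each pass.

Pass 1: Select minimum -5 at index 0, swap -> [-5, 13, -4, 15]
Pass 2: Select minimum -4 at index 2, swap -> [-5, -4, 13, 15]


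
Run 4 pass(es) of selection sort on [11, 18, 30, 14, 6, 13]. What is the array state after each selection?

Pass 1: Select minimum 6 at index 4, swap -> [6, 18, 30, 14, 11, 13]
Pass 2: Select minimum 11 at index 4, swap -> [6, 11, 30, 14, 18, 13]
Pass 3: Select minimum 13 at index 5, swap -> [6, 11, 13, 14, 18, 30]
Pass 4: Select minimum 14 at index 3, swap -> [6, 11, 13, 14, 18, 30]
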